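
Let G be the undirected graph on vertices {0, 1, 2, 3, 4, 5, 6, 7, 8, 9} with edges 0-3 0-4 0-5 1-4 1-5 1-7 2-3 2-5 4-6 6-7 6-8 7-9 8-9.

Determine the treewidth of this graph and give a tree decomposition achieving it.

Every bag has size at most 3, so the width is 3 − 1 = 2 and tw(G) ≤ 2. Since 8–9–7–6–8 is a cycle in G, G is not acyclic. Forests are exactly the graphs of treewidth ≤ 1, so tw(G) ≥ 2. Hence tw(G) = 2 exactly.

Treewidth 2.
Bags: B1 = {6, 8, 9}  B2 = {6, 7, 9}  B3 = {4, 6, 7}  B4 = {1, 4, 7}  B5 = {0, 1, 4}  B6 = {0, 1, 5}  B7 = {0, 3, 5}  B8 = {2, 3, 5}
Tree: B1–B2, B2–B3, B3–B4, B4–B5, B5–B6, B6–B7, B7–B8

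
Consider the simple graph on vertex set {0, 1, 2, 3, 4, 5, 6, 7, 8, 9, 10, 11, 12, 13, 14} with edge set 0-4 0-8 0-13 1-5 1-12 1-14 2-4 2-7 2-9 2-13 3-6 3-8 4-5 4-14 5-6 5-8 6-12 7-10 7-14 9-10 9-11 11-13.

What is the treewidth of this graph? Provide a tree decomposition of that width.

Each bag holds 4 vertices, so the decomposition has width 3, which upper-bounds the treewidth. For the lower bound: the 4 vertex sets {3,6,12}, {8}, {5}, {0,1,4,14} are disjoint, each induces a connected subgraph, and every pair is joined by at least one edge of G. Contracting each set to a single vertex therefore yields K_{4} as a minor, and since treewidth is minor-monotone, tw(G) ≥ tw(K_{4}) = 3. Therefore the treewidth is 3.

Treewidth 3.
Bags: B1 = {3, 6, 8, 12}  B2 = {5, 6, 8, 12}  B3 = {1, 5, 8, 12}  B4 = {0, 1, 5, 8}  B5 = {0, 1, 4, 5}  B6 = {0, 1, 4, 14}  B7 = {0, 4, 13, 14}  B8 = {2, 4, 13, 14}  B9 = {2, 7, 13, 14}  B10 = {2, 7, 11, 13}  B11 = {2, 7, 9, 11}  B12 = {7, 9, 10, 11}
Tree: B1–B2, B2–B3, B3–B4, B4–B5, B5–B6, B6–B7, B7–B8, B8–B9, B9–B10, B10–B11, B11–B12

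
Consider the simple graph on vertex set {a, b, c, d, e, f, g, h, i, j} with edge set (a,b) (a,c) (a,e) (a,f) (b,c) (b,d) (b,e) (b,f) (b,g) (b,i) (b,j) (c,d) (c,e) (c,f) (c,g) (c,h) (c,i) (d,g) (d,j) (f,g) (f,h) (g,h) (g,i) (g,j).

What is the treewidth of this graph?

A width-3 tree decomposition is:
Bags: B1 = {a, b, c, f}  B2 = {b, c, f, g}  B3 = {c, f, g, h}  B4 = {a, b, c, e}  B5 = {b, c, d, g}  B6 = {b, c, g, i}  B7 = {b, d, g, j}
Tree: B1–B2, B2–B3, B1–B4, B2–B5, B5–B6, B5–B7
Each bag holds 4 vertices, so the decomposition has width 3, which upper-bounds the treewidth. On the other hand G contains the 4-clique {c, f, g, h}. A clique must lie in a single bag of any decomposition, so no decomposition can have width below 3. The upper and lower bounds meet at 3, so that is the treewidth.

3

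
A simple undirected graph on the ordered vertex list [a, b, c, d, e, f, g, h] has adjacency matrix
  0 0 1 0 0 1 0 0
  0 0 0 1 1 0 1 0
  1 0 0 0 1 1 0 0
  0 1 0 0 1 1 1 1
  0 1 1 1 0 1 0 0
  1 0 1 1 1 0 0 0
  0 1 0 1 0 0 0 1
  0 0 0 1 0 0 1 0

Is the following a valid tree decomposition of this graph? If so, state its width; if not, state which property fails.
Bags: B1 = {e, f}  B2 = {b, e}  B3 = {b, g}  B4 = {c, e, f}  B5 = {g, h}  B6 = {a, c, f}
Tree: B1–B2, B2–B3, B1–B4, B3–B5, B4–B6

No — vertex d appears in no bag.

A tree decomposition must satisfy three properties: every vertex lies in some bag; for every edge, both endpoints lie together in some bag; and for every vertex, the bags containing it form a connected subtree. Here vertex d appears in no bag, so the decomposition is invalid.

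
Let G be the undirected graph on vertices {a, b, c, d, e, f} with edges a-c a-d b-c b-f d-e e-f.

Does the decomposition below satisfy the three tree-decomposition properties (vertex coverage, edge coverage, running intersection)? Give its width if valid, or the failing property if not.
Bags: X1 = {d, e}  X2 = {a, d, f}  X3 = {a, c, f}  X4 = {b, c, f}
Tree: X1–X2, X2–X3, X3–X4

A tree decomposition must satisfy three properties: every vertex lies in some bag; for every edge, both endpoints lie together in some bag; and for every vertex, the bags containing it form a connected subtree. Here edge (f,e) lies in no bag, so the decomposition is invalid.

No — edge (f,e) lies in no bag.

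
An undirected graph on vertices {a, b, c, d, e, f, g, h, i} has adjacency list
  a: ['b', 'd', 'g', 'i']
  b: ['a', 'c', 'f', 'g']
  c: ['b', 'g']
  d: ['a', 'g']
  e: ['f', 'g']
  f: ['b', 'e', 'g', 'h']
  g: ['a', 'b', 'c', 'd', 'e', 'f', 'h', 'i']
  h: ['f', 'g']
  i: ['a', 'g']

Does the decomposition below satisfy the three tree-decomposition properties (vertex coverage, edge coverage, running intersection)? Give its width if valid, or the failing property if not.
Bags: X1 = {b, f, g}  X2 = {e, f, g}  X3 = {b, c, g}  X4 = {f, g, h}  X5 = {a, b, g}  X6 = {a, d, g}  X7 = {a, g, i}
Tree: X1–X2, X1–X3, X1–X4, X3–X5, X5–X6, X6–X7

Every vertex of G appears in some bag (union = {a, b, c, d, e, f, g, h, i}); every edge is covered by a bag; and for each vertex v the set of bags containing v is connected in the bag tree. The decomposition is therefore valid. The largest bag has 3 vertices, so the width is 2.

Yes; width 2.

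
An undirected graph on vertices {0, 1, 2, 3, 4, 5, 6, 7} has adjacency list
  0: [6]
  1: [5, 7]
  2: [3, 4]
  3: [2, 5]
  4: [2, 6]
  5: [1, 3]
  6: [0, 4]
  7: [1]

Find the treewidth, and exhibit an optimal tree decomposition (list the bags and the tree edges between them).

The largest bag has 2 vertices, giving width 1; this decomposition certifies tw(G) ≤ 1. Since G has at least one edge (e.g. 7–1), it is not an edgeless graph, so tw(G) ≥ 1. Therefore the treewidth is 1.

Treewidth 1.
Bags: B1 = {1, 7}  B2 = {1, 5}  B3 = {3, 5}  B4 = {2, 3}  B5 = {2, 4}  B6 = {4, 6}  B7 = {0, 6}
Tree: B1–B2, B2–B3, B3–B4, B4–B5, B5–B6, B6–B7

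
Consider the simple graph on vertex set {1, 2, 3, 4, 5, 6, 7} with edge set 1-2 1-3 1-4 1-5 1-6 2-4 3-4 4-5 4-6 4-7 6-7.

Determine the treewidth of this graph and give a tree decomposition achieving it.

Each bag holds 3 vertices, so the decomposition has width 2, which upper-bounds the treewidth. On the other hand G contains the 3-clique {1, 2, 4}. A clique must lie in a single bag of any decomposition, so no decomposition can have width below 2. The upper and lower bounds meet at 2, so that is the treewidth.

Treewidth 2.
One such decomposition:
Bags: B1 = {1, 3, 4}  B2 = {1, 2, 4}  B3 = {1, 4, 6}  B4 = {1, 4, 5}  B5 = {4, 6, 7}
Tree: B1–B2, B2–B3, B3–B4, B3–B5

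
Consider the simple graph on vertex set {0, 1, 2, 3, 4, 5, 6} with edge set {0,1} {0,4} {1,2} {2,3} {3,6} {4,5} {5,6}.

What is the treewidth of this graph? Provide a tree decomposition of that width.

Treewidth 2.
Bags: B1 = {1, 2, 3}  B2 = {0, 1, 3}  B3 = {0, 3, 4}  B4 = {3, 4, 5}  B5 = {3, 5, 6}
Tree: B1–B2, B2–B3, B3–B4, B4–B5

The largest bag has 3 vertices, giving width 2; this decomposition certifies tw(G) ≤ 2. Since 3–2–1–0–4–5–6–3 is a cycle in G, G is not acyclic. Forests are exactly the graphs of treewidth ≤ 1, so tw(G) ≥ 2. The upper and lower bounds meet at 2, so that is the treewidth.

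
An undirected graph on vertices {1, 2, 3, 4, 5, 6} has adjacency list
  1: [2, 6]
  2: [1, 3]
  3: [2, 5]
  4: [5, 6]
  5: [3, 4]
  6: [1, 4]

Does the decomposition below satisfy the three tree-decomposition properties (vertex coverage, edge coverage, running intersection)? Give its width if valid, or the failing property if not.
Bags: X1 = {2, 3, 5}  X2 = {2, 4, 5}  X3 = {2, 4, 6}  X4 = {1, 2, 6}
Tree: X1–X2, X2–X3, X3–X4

Checking the three conditions: (i) the bags cover all of {1, 2, 3, 4, 5, 6}; (ii) for each edge, some bag contains both endpoints; (iii) the bags containing any fixed vertex form a subtree. All hold, so the decomposition is valid with width 3 − 1 = 2.

Yes; width 2.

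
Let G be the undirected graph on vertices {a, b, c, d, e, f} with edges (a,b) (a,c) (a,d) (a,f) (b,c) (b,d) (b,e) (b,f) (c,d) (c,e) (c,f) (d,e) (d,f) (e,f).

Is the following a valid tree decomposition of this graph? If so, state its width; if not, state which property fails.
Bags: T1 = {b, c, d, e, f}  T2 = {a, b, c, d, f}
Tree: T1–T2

Checking the three conditions: (i) the bags cover all of {a, b, c, d, e, f}; (ii) for each edge, some bag contains both endpoints; (iii) the bags containing any fixed vertex form a subtree. All hold, so the decomposition is valid with width 5 − 1 = 4.

Yes; width 4.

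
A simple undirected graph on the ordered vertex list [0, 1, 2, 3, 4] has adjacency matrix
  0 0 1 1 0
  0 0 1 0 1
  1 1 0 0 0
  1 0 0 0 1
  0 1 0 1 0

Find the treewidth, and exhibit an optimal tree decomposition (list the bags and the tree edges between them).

Treewidth 2.
One optimal decomposition is:
Bags: B1 = {0, 1, 2}  B2 = {0, 1, 4}  B3 = {0, 3, 4}
Tree: B1–B2, B2–B3

Every bag has size at most 3, so the width is 3 − 1 = 2 and tw(G) ≤ 2. Since 0–2–1–4–3–0 is a cycle in G, G is not acyclic. Forests are exactly the graphs of treewidth ≤ 1, so tw(G) ≥ 2. Combining the bounds, tw(G) = 2.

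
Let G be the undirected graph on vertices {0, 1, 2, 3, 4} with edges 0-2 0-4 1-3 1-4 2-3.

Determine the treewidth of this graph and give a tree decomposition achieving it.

Treewidth 2.
One such decomposition:
Bags: B1 = {1, 2, 3}  B2 = {1, 2, 4}  B3 = {0, 2, 4}
Tree: B1–B2, B2–B3

The largest bag has 3 vertices, giving width 2; this decomposition certifies tw(G) ≤ 2. For the lower bound, G contains the cycle 2–3–1–4–0–2, so G is not a forest; only forests have treewidth ≤ 1, hence tw(G) ≥ 2. Therefore the treewidth is 2.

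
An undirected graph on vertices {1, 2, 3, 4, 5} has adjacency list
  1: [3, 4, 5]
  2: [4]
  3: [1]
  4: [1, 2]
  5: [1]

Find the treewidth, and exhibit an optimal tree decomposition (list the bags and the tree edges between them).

Each bag holds 2 vertices, so the decomposition has width 1, which upper-bounds the treewidth. G has an edge, so its treewidth is at least 1. Combining the bounds, tw(G) = 1.

Treewidth 1.
Bags: B1 = {1, 3}  B2 = {1, 4}  B3 = {1, 5}  B4 = {2, 4}
Tree: B1–B2, B2–B3, B2–B4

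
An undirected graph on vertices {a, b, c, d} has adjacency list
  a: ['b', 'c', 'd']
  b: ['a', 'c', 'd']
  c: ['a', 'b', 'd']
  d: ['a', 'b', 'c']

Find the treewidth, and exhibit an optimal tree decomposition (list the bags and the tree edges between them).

With just one bag of size 4, the width is 4 − 1 = 3, so tw(G) ≤ 3. For the lower bound, the 4 vertices {a, b, c, d} are pairwise adjacent, and any tree decomposition puts a clique entirely inside one bag — forcing width ≥ 3. Therefore the treewidth is 3.

Treewidth 3.
One optimal decomposition is:
Bags: B1 = {a, b, c, d}
Tree: (single bag)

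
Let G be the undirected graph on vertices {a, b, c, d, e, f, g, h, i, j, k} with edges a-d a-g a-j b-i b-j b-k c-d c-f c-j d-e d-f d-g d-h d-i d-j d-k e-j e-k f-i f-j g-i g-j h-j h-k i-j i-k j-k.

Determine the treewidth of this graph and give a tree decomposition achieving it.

Treewidth 3.
One such decomposition:
Bags: B1 = {d, i, j, k}  B2 = {d, g, i, j}  B3 = {d, f, i, j}  B4 = {b, i, j, k}  B5 = {d, e, j, k}  B6 = {c, d, f, j}  B7 = {a, d, g, j}  B8 = {d, h, j, k}
Tree: B1–B2, B2–B3, B1–B4, B1–B5, B3–B6, B2–B7, B1–B8

Each bag holds 4 vertices, so the decomposition has width 3, which upper-bounds the treewidth. Conversely, {c, d, f, j} is a clique of size 4, and the vertices of any clique must share a bag in every tree decomposition; so some bag has ≥ 4 vertices and tw(G) ≥ 3. The upper and lower bounds meet at 3, so that is the treewidth.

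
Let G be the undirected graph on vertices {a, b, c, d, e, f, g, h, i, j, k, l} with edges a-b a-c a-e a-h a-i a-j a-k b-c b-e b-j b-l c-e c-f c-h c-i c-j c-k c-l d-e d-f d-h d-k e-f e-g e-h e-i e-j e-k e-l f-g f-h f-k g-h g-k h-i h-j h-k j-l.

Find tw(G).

4

A width-4 tree decomposition is:
Bags: B1 = {a, b, c, e, j}  B2 = {a, c, e, h, j}  B3 = {a, c, e, h, i}  B4 = {a, c, e, h, k}  B5 = {c, e, f, h, k}  B6 = {b, c, e, j, l}  B7 = {d, e, f, h, k}  B8 = {e, f, g, h, k}
Tree: B1–B2, B2–B3, B3–B4, B4–B5, B1–B6, B5–B7, B5–B8
Every bag has size at most 5, so the width is 5 − 1 = 4 and tw(G) ≤ 4. Conversely, {a, c, e, h, j} is a clique of size 5, and the vertices of any clique must share a bag in every tree decomposition; so some bag has ≥ 5 vertices and tw(G) ≥ 4. Hence tw(G) = 4 exactly.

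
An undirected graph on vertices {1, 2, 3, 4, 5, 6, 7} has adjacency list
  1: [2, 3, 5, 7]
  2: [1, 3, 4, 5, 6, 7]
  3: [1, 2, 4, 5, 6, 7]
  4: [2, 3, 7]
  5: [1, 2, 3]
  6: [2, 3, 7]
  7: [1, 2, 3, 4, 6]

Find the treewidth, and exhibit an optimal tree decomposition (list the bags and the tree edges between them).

Treewidth 3.
One optimal decomposition is:
Bags: B1 = {1, 2, 3, 7}  B2 = {1, 2, 3, 5}  B3 = {2, 3, 6, 7}  B4 = {2, 3, 4, 7}
Tree: B1–B2, B1–B3, B3–B4

Every bag has size at most 4, so the width is 4 − 1 = 3 and tw(G) ≤ 3. On the other hand G contains the 4-clique {1, 2, 3, 5}. A clique must lie in a single bag of any decomposition, so no decomposition can have width below 3. Combining the bounds, tw(G) = 3.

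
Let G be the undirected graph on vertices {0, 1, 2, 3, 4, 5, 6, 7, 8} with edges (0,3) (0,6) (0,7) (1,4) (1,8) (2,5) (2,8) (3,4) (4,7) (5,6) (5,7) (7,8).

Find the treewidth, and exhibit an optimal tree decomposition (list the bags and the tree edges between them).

Treewidth 3.
Bags: B1 = {0, 1, 3, 4}  B2 = {0, 1, 4, 7}  B3 = {0, 1, 7, 8}  B4 = {0, 6, 7, 8}  B5 = {5, 6, 7, 8}  B6 = {2, 5, 6, 8}
Tree: B1–B2, B2–B3, B3–B4, B4–B5, B5–B6

The largest bag has 4 vertices, giving width 3; this decomposition certifies tw(G) ≤ 3. For the lower bound: the 4 vertex sets {1,3,4}, {0}, {7}, {2,5,6,8} are disjoint, each induces a connected subgraph, and every pair is joined by at least one edge of G. Contracting each set to a single vertex therefore yields K_{4} as a minor, and since treewidth is minor-monotone, tw(G) ≥ tw(K_{4}) = 3. The upper and lower bounds meet at 3, so that is the treewidth.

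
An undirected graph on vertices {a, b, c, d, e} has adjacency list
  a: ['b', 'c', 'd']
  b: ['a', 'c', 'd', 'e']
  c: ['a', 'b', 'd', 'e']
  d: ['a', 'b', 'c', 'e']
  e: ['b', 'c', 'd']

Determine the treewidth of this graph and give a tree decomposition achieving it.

Treewidth 3.
One such decomposition:
Bags: B1 = {a, b, c, d}  B2 = {b, c, d, e}
Tree: B1–B2

Each bag holds 4 vertices, so the decomposition has width 3, which upper-bounds the treewidth. On the other hand G contains the 4-clique {b, c, d, e}. A clique must lie in a single bag of any decomposition, so no decomposition can have width below 3. Combining the bounds, tw(G) = 3.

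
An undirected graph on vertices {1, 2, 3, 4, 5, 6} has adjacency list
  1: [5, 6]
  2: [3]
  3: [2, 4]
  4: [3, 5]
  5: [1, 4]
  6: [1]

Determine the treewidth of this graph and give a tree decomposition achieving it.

Every bag has size at most 2, so the width is 2 − 1 = 1 and tw(G) ≤ 1. G has an edge, so its treewidth is at least 1. Therefore the treewidth is 1.

Treewidth 1.
Bags: B1 = {2, 3}  B2 = {3, 4}  B3 = {4, 5}  B4 = {1, 5}  B5 = {1, 6}
Tree: B1–B2, B2–B3, B3–B4, B4–B5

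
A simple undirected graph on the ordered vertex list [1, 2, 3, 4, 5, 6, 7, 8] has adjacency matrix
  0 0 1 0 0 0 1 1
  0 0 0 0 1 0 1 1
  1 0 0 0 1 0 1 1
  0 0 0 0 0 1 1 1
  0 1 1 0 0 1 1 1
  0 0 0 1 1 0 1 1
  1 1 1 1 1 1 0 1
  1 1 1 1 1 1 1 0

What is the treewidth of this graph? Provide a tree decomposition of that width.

Treewidth 3.
One such decomposition:
Bags: B1 = {3, 5, 7, 8}  B2 = {2, 5, 7, 8}  B3 = {5, 6, 7, 8}  B4 = {4, 6, 7, 8}  B5 = {1, 3, 7, 8}
Tree: B1–B2, B1–B3, B3–B4, B1–B5

Every bag has size at most 4, so the width is 4 − 1 = 3 and tw(G) ≤ 3. For the lower bound, the 4 vertices {1, 3, 7, 8} are pairwise adjacent, and any tree decomposition puts a clique entirely inside one bag — forcing width ≥ 3. Combining the bounds, tw(G) = 3.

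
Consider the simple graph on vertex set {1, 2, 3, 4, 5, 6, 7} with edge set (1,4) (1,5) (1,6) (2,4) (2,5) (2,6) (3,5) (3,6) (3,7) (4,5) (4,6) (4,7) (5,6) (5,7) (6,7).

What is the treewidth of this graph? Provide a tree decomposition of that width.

Every bag has size at most 4, so the width is 4 − 1 = 3 and tw(G) ≤ 3. Conversely, {3, 5, 6, 7} is a clique of size 4, and the vertices of any clique must share a bag in every tree decomposition; so some bag has ≥ 4 vertices and tw(G) ≥ 3. Therefore the treewidth is 3.

Treewidth 3.
One optimal decomposition is:
Bags: B1 = {4, 5, 6, 7}  B2 = {2, 4, 5, 6}  B3 = {1, 4, 5, 6}  B4 = {3, 5, 6, 7}
Tree: B1–B2, B1–B3, B1–B4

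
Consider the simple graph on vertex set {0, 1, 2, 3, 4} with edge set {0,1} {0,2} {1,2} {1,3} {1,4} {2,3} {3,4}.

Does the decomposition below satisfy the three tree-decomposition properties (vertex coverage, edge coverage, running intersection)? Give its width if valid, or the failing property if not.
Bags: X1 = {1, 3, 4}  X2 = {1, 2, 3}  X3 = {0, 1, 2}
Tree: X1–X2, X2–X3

Vertex coverage: the bags together contain {0, 1, 2, 3, 4}, the full vertex set. Edge coverage: each edge of G has both endpoints in at least one bag. Running intersection: for every vertex, the bags containing it form a connected subtree. All three properties hold, so this is a valid tree decomposition of width max|bag| − 1 = 2, and hence tw(G) ≤ 2.

Yes; width 2.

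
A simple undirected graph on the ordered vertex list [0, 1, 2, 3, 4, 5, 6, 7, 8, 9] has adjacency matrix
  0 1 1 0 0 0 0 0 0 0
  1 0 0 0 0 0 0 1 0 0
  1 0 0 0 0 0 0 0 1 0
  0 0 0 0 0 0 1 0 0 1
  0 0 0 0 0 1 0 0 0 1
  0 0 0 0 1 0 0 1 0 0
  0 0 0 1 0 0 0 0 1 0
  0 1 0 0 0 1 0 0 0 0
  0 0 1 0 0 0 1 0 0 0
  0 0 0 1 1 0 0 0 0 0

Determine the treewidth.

2

A width-2 tree decomposition is:
Bags: B1 = {3, 6, 9}  B2 = {6, 8, 9}  B3 = {2, 8, 9}  B4 = {0, 2, 9}  B5 = {0, 1, 9}  B6 = {1, 7, 9}  B7 = {5, 7, 9}  B8 = {4, 5, 9}
Tree: B1–B2, B2–B3, B3–B4, B4–B5, B5–B6, B6–B7, B7–B8
The largest bag has 3 vertices, giving width 2; this decomposition certifies tw(G) ≤ 2. The edges 9–3–6–8–2–0–1–7–5–4–9 form a cycle, so G is not a tree and its treewidth is at least 2. Combining the bounds, tw(G) = 2.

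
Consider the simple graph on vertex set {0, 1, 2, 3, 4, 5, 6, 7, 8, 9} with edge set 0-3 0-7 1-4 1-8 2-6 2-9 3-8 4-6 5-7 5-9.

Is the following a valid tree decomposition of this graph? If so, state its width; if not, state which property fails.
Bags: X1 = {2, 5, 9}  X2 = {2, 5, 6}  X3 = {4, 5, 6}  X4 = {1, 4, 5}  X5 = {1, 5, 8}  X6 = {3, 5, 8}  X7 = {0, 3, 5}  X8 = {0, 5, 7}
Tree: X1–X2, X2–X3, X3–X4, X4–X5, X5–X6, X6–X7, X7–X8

Every vertex of G appears in some bag (union = {0, 1, 2, 3, 4, 5, 6, 7, 8, 9}); every edge is covered by a bag; and for each vertex v the set of bags containing v is connected in the bag tree. The decomposition is therefore valid. The largest bag has 3 vertices, so the width is 2.

Yes; width 2.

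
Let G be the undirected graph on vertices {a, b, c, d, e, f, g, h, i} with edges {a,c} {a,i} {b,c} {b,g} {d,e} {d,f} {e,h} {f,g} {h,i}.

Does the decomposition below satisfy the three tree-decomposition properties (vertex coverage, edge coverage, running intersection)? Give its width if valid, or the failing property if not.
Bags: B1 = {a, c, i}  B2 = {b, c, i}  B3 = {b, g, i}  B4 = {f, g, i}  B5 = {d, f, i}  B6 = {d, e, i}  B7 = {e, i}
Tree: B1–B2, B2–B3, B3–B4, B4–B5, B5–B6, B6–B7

No — vertex h appears in no bag.

A tree decomposition must satisfy three properties: every vertex lies in some bag; for every edge, both endpoints lie together in some bag; and for every vertex, the bags containing it form a connected subtree. Here vertex h appears in no bag, so the decomposition is invalid.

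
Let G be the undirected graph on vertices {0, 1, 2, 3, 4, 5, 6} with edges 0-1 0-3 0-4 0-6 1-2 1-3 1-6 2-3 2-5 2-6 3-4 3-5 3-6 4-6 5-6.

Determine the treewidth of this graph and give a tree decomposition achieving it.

Treewidth 3.
Bags: B1 = {0, 1, 3, 6}  B2 = {1, 2, 3, 6}  B3 = {2, 3, 5, 6}  B4 = {0, 3, 4, 6}
Tree: B1–B2, B2–B3, B1–B4

Each bag holds 4 vertices, so the decomposition has width 3, which upper-bounds the treewidth. Conversely, {0, 1, 3, 6} is a clique of size 4, and the vertices of any clique must share a bag in every tree decomposition; so some bag has ≥ 4 vertices and tw(G) ≥ 3. Hence tw(G) = 3 exactly.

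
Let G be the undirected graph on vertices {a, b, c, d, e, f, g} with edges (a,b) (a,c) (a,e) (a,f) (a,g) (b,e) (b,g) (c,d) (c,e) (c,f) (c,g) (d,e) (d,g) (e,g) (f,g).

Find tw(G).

A width-3 tree decomposition is:
Bags: B1 = {a, c, f, g}  B2 = {a, c, e, g}  B3 = {c, d, e, g}  B4 = {a, b, e, g}
Tree: B1–B2, B2–B3, B2–B4
Every bag has size at most 4, so the width is 4 − 1 = 3 and tw(G) ≤ 3. Conversely, {c, d, e, g} is a clique of size 4, and the vertices of any clique must share a bag in every tree decomposition; so some bag has ≥ 4 vertices and tw(G) ≥ 3. Hence tw(G) = 3 exactly.

3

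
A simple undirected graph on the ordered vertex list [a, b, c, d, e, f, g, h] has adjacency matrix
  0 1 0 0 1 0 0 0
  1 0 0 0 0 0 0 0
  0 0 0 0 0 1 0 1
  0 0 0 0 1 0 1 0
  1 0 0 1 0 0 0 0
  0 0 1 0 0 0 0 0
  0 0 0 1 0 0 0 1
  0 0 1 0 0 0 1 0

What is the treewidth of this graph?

A width-1 tree decomposition is:
Bags: B1 = {c, f}  B2 = {c, h}  B3 = {g, h}  B4 = {d, g}  B5 = {d, e}  B6 = {a, e}  B7 = {a, b}
Tree: B1–B2, B2–B3, B3–B4, B4–B5, B5–B6, B6–B7
Each bag holds 2 vertices, so the decomposition has width 1, which upper-bounds the treewidth. Since G has at least one edge (e.g. f–c), it is not an edgeless graph, so tw(G) ≥ 1. Combining the bounds, tw(G) = 1.

1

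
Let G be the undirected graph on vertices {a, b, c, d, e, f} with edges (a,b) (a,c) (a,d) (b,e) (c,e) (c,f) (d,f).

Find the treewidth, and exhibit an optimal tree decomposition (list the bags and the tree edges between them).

Treewidth 2.
One optimal decomposition is:
Bags: B1 = {c, d, f}  B2 = {a, c, d}  B3 = {a, c, e}  B4 = {a, b, e}
Tree: B1–B2, B2–B3, B3–B4

Each bag holds 3 vertices, so the decomposition has width 2, which upper-bounds the treewidth. The edges f–d–a–c–f form a cycle, so G is not a tree and its treewidth is at least 2. Hence tw(G) = 2 exactly.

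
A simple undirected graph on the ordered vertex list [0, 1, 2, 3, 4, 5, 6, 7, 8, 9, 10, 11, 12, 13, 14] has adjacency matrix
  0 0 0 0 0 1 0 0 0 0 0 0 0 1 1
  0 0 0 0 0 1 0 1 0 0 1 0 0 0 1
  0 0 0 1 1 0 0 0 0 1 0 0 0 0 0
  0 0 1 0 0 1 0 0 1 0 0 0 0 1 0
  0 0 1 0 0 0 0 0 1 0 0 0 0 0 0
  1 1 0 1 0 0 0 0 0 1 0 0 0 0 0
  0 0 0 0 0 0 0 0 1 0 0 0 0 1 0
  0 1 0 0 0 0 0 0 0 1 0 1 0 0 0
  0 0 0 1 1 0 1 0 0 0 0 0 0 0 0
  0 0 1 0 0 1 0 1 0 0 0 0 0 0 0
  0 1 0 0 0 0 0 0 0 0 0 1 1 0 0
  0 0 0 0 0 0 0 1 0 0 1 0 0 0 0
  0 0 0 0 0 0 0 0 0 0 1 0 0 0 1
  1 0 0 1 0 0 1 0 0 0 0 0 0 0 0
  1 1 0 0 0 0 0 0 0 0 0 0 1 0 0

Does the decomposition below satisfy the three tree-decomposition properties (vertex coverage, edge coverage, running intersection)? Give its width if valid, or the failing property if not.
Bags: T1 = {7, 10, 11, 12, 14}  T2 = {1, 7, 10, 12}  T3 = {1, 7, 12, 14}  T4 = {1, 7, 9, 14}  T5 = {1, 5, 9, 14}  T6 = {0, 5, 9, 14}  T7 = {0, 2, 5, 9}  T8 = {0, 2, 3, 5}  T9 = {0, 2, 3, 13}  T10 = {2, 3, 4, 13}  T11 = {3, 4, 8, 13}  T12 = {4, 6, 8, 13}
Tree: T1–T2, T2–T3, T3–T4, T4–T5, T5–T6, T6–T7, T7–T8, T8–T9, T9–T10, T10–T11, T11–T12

A tree decomposition must satisfy three properties: every vertex lies in some bag; for every edge, both endpoints lie together in some bag; and for every vertex, the bags containing it form a connected subtree. Here bags containing vertex 14 are not connected in the tree, so the decomposition is invalid.

No — bags containing vertex 14 are not connected in the tree.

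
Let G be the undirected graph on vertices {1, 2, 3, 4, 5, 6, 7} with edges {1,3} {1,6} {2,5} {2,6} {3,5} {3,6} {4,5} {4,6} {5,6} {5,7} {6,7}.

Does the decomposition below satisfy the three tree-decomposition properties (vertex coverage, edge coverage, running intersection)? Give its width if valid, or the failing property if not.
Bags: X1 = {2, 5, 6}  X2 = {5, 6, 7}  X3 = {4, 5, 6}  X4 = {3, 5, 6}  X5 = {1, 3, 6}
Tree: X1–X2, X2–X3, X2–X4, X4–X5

Yes; width 2.

Every vertex of G appears in some bag (union = {1, 2, 3, 4, 5, 6, 7}); every edge is covered by a bag; and for each vertex v the set of bags containing v is connected in the bag tree. The decomposition is therefore valid. The largest bag has 3 vertices, so the width is 2.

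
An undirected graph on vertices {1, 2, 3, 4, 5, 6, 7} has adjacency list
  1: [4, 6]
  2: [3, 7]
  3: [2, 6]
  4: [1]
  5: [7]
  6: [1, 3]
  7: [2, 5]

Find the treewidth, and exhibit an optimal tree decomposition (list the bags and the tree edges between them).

Treewidth 1.
Bags: B1 = {1, 4}  B2 = {1, 6}  B3 = {3, 6}  B4 = {2, 3}  B5 = {2, 7}  B6 = {5, 7}
Tree: B1–B2, B2–B3, B3–B4, B4–B5, B5–B6

Every bag has size at most 2, so the width is 2 − 1 = 1 and tw(G) ≤ 1. Since G has at least one edge (e.g. 4–1), it is not an edgeless graph, so tw(G) ≥ 1. Hence tw(G) = 1 exactly.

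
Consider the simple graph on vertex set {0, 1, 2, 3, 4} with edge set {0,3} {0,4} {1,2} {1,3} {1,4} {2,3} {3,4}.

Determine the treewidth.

2

A width-2 tree decomposition is:
Bags: B1 = {1, 2, 3}  B2 = {1, 3, 4}  B3 = {0, 3, 4}
Tree: B1–B2, B2–B3
Each bag holds 3 vertices, so the decomposition has width 2, which upper-bounds the treewidth. Conversely, {0, 3, 4} is a clique of size 3, and the vertices of any clique must share a bag in every tree decomposition; so some bag has ≥ 3 vertices and tw(G) ≥ 2. Hence tw(G) = 2 exactly.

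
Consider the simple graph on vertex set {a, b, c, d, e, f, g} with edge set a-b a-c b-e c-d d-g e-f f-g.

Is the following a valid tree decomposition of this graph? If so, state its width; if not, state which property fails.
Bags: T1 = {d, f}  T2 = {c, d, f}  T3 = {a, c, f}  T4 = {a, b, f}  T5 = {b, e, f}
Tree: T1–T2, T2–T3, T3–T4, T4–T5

No — vertex g appears in no bag.

A tree decomposition must satisfy three properties: every vertex lies in some bag; for every edge, both endpoints lie together in some bag; and for every vertex, the bags containing it form a connected subtree. Here vertex g appears in no bag, so the decomposition is invalid.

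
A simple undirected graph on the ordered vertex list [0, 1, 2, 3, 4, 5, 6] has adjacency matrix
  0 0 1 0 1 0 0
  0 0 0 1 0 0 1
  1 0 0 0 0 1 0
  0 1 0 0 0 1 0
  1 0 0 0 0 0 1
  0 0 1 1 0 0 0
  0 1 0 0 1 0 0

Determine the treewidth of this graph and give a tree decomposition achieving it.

Treewidth 2.
One such decomposition:
Bags: B1 = {2, 3, 5}  B2 = {1, 2, 3}  B3 = {1, 2, 6}  B4 = {2, 4, 6}  B5 = {0, 2, 4}
Tree: B1–B2, B2–B3, B3–B4, B4–B5

Each bag holds 3 vertices, so the decomposition has width 2, which upper-bounds the treewidth. For the lower bound, G contains the cycle 2–5–3–1–6–4–0–2, so G is not a forest; only forests have treewidth ≤ 1, hence tw(G) ≥ 2. Therefore the treewidth is 2.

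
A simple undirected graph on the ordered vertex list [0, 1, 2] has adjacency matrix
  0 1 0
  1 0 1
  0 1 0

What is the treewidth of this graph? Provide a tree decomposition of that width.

Treewidth 1.
Bags: B1 = {1, 2}  B2 = {0, 1}
Tree: B1–B2

The largest bag has 2 vertices, giving width 1; this decomposition certifies tw(G) ≤ 1. Since G has at least one edge (e.g. 1–2), it is not an edgeless graph, so tw(G) ≥ 1. Hence tw(G) = 1 exactly.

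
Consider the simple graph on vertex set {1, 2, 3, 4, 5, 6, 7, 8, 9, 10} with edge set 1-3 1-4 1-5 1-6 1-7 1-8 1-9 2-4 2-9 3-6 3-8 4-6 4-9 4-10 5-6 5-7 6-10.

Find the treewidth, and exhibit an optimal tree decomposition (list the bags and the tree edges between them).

Each bag holds 3 vertices, so the decomposition has width 2, which upper-bounds the treewidth. On the other hand G contains the 3-clique {1, 3, 8}. A clique must lie in a single bag of any decomposition, so no decomposition can have width below 2. Combining the bounds, tw(G) = 2.

Treewidth 2.
One such decomposition:
Bags: B1 = {1, 4, 6}  B2 = {1, 5, 6}  B3 = {1, 5, 7}  B4 = {1, 4, 9}  B5 = {1, 3, 6}  B6 = {2, 4, 9}  B7 = {1, 3, 8}  B8 = {4, 6, 10}
Tree: B1–B2, B2–B3, B1–B4, B1–B5, B4–B6, B5–B7, B1–B8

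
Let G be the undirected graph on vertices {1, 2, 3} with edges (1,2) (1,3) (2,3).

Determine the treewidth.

2

A width-2 tree decomposition is:
Bags: B1 = {1, 2, 3}
Tree: (single bag)
A single bag containing all 3 vertices is trivially a valid decomposition of width 2. For the lower bound, the 3 vertices {1, 2, 3} are pairwise adjacent, and any tree decomposition puts a clique entirely inside one bag — forcing width ≥ 2. The upper and lower bounds meet at 2, so that is the treewidth.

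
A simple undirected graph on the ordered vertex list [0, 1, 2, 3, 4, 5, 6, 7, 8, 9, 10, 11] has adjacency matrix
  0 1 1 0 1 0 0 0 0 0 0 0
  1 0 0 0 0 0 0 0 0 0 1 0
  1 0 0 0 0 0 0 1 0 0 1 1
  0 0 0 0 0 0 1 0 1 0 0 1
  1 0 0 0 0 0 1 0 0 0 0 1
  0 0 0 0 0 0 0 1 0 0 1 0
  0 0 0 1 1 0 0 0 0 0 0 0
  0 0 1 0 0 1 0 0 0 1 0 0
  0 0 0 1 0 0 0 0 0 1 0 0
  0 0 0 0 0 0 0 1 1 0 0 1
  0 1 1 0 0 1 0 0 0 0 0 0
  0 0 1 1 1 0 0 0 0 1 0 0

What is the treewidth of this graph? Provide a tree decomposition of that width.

Each bag holds 4 vertices, so the decomposition has width 3, which upper-bounds the treewidth. For the lower bound: the 4 vertex sets {1,5,10}, {0}, {2}, {4,7,9,11} are disjoint, each induces a connected subgraph, and every pair is joined by at least one edge of G. Contracting each set to a single vertex therefore yields K_{4} as a minor, and since treewidth is minor-monotone, tw(G) ≥ tw(K_{4}) = 3. The upper and lower bounds meet at 3, so that is the treewidth.

Treewidth 3.
Bags: B1 = {0, 1, 5, 10}  B2 = {0, 2, 5, 10}  B3 = {0, 2, 5, 7}  B4 = {0, 2, 4, 7}  B5 = {2, 4, 7, 11}  B6 = {4, 7, 9, 11}  B7 = {4, 6, 9, 11}  B8 = {3, 6, 9, 11}  B9 = {3, 6, 8, 9}
Tree: B1–B2, B2–B3, B3–B4, B4–B5, B5–B6, B6–B7, B7–B8, B8–B9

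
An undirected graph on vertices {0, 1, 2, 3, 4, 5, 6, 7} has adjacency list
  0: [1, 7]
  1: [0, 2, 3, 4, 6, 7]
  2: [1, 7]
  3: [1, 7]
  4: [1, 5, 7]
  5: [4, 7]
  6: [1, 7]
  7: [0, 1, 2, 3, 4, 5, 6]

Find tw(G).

A width-2 tree decomposition is:
Bags: B1 = {0, 1, 7}  B2 = {1, 2, 7}  B3 = {1, 4, 7}  B4 = {4, 5, 7}  B5 = {1, 6, 7}  B6 = {1, 3, 7}
Tree: B1–B2, B1–B3, B3–B4, B1–B5, B5–B6
Each bag holds 3 vertices, so the decomposition has width 2, which upper-bounds the treewidth. Conversely, {0, 1, 7} is a clique of size 3, and the vertices of any clique must share a bag in every tree decomposition; so some bag has ≥ 3 vertices and tw(G) ≥ 2. Hence tw(G) = 2 exactly.

2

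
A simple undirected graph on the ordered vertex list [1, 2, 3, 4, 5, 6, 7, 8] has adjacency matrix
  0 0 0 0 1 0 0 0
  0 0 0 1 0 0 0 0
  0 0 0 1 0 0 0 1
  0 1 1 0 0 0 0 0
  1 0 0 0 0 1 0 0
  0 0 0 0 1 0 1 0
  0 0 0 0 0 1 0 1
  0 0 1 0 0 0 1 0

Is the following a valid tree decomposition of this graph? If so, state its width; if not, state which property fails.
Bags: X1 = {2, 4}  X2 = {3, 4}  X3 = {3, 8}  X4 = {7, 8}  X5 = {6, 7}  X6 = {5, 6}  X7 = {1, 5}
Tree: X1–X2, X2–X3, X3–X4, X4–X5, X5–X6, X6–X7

Yes; width 1.

Every vertex of G appears in some bag (union = {1, 2, 3, 4, 5, 6, 7, 8}); every edge is covered by a bag; and for each vertex v the set of bags containing v is connected in the bag tree. The decomposition is therefore valid. The largest bag has 2 vertices, so the width is 1.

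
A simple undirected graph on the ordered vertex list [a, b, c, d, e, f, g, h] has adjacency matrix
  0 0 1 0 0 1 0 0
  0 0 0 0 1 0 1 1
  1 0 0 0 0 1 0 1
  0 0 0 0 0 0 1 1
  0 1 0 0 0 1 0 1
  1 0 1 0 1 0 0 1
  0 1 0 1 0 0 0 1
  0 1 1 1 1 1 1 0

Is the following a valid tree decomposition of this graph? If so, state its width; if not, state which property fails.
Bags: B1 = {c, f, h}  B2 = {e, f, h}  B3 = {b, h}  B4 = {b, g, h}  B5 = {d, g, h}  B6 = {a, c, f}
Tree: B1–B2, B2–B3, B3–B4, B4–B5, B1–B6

A tree decomposition must satisfy three properties: every vertex lies in some bag; for every edge, both endpoints lie together in some bag; and for every vertex, the bags containing it form a connected subtree. Here edge (e,b) lies in no bag, so the decomposition is invalid.

No — edge (e,b) lies in no bag.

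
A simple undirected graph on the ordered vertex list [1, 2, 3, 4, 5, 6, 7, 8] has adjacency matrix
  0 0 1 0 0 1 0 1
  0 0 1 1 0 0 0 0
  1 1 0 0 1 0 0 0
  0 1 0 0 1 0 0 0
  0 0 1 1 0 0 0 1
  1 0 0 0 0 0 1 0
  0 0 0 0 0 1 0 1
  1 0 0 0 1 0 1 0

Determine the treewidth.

2

A width-2 tree decomposition is:
Bags: B1 = {2, 3, 4}  B2 = {3, 4, 5}  B3 = {1, 3, 5}  B4 = {1, 5, 8}  B5 = {1, 6, 8}  B6 = {6, 7, 8}
Tree: B1–B2, B2–B3, B3–B4, B4–B5, B5–B6
Every bag has size at most 3, so the width is 3 − 1 = 2 and tw(G) ≤ 2. For the lower bound, G contains the cycle 2–4–5–3–2, so G is not a forest; only forests have treewidth ≤ 1, hence tw(G) ≥ 2. Combining the bounds, tw(G) = 2.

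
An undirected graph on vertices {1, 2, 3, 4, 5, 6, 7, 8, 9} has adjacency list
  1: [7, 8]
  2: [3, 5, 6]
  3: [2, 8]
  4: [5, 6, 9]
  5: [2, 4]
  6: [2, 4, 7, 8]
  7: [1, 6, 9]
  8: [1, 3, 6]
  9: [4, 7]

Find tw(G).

A width-3 tree decomposition is:
Bags: B1 = {1, 7, 8, 9}  B2 = {6, 7, 8, 9}  B3 = {4, 6, 8, 9}  B4 = {3, 4, 6, 8}  B5 = {2, 3, 4, 6}  B6 = {2, 3, 4, 5}
Tree: B1–B2, B2–B3, B3–B4, B4–B5, B5–B6
Every bag has size at most 4, so the width is 4 − 1 = 3 and tw(G) ≤ 3. For the lower bound: the 4 vertex sets {1,7,9}, {8}, {6}, {2,3,4,5} are disjoint, each induces a connected subgraph, and every pair is joined by at least one edge of G. Contracting each set to a single vertex therefore yields K_{4} as a minor, and since treewidth is minor-monotone, tw(G) ≥ tw(K_{4}) = 3. The upper and lower bounds meet at 3, so that is the treewidth.

3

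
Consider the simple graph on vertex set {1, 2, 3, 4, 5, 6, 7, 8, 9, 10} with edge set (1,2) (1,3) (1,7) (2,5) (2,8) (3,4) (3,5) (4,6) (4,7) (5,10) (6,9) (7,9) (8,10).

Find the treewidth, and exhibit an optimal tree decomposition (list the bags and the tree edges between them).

Treewidth 2.
Bags: B1 = {5, 8, 10}  B2 = {2, 5, 8}  B3 = {2, 3, 5}  B4 = {1, 2, 3}  B5 = {1, 3, 4}  B6 = {1, 4, 7}  B7 = {4, 6, 7}  B8 = {6, 7, 9}
Tree: B1–B2, B2–B3, B3–B4, B4–B5, B5–B6, B6–B7, B7–B8

The largest bag has 3 vertices, giving width 2; this decomposition certifies tw(G) ≤ 2. For the lower bound, G contains the cycle 10–8–2–5–10, so G is not a forest; only forests have treewidth ≤ 1, hence tw(G) ≥ 2. Hence tw(G) = 2 exactly.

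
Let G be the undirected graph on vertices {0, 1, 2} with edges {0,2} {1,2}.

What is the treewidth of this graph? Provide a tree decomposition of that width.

Treewidth 1.
One optimal decomposition is:
Bags: B1 = {1, 2}  B2 = {0, 2}
Tree: B1–B2

Each bag holds 2 vertices, so the decomposition has width 1, which upper-bounds the treewidth. Since G has at least one edge (e.g. 1–2), it is not an edgeless graph, so tw(G) ≥ 1. Combining the bounds, tw(G) = 1.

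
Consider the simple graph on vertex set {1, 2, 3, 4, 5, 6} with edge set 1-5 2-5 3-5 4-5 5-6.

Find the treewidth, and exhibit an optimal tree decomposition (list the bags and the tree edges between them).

Every bag has size at most 2, so the width is 2 − 1 = 1 and tw(G) ≤ 1. Any graph with an edge has treewidth ≥ 1, and G has the edge 1–5. Hence tw(G) = 1 exactly.

Treewidth 1.
One optimal decomposition is:
Bags: B1 = {1, 5}  B2 = {2, 5}  B3 = {4, 5}  B4 = {3, 5}  B5 = {5, 6}
Tree: B1–B2, B1–B3, B2–B4, B3–B5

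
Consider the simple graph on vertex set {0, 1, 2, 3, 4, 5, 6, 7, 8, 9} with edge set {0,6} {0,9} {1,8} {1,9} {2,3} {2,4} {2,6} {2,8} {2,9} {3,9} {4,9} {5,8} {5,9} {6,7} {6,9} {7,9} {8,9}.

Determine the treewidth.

2

A width-2 tree decomposition is:
Bags: B1 = {2, 6, 9}  B2 = {0, 6, 9}  B3 = {6, 7, 9}  B4 = {2, 8, 9}  B5 = {2, 4, 9}  B6 = {2, 3, 9}  B7 = {1, 8, 9}  B8 = {5, 8, 9}
Tree: B1–B2, B2–B3, B1–B4, B4–B5, B4–B6, B4–B7, B4–B8
Each bag holds 3 vertices, so the decomposition has width 2, which upper-bounds the treewidth. For the lower bound, the 3 vertices {0, 6, 9} are pairwise adjacent, and any tree decomposition puts a clique entirely inside one bag — forcing width ≥ 2. Hence tw(G) = 2 exactly.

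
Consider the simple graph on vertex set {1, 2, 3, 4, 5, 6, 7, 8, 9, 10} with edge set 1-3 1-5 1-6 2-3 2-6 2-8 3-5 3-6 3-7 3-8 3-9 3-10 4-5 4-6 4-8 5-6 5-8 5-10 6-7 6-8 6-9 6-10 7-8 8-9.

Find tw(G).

A width-3 tree decomposition is:
Bags: B1 = {3, 6, 7, 8}  B2 = {2, 3, 6, 8}  B3 = {3, 5, 6, 8}  B4 = {3, 6, 8, 9}  B5 = {4, 5, 6, 8}  B6 = {3, 5, 6, 10}  B7 = {1, 3, 5, 6}
Tree: B1–B2, B2–B3, B1–B4, B3–B5, B3–B6, B6–B7
Every bag has size at most 4, so the width is 4 − 1 = 3 and tw(G) ≤ 3. On the other hand G contains the 4-clique {3, 6, 8, 9}. A clique must lie in a single bag of any decomposition, so no decomposition can have width below 3. Combining the bounds, tw(G) = 3.

3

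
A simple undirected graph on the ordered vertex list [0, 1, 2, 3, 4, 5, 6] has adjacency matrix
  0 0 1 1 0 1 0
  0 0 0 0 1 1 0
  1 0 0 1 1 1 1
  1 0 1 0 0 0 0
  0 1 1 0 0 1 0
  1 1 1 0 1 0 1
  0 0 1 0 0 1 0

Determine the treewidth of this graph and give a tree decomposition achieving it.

Every bag has size at most 3, so the width is 3 − 1 = 2 and tw(G) ≤ 2. For the lower bound, the 3 vertices {1, 4, 5} are pairwise adjacent, and any tree decomposition puts a clique entirely inside one bag — forcing width ≥ 2. Therefore the treewidth is 2.

Treewidth 2.
Bags: B1 = {0, 2, 5}  B2 = {2, 5, 6}  B3 = {2, 4, 5}  B4 = {0, 2, 3}  B5 = {1, 4, 5}
Tree: B1–B2, B1–B3, B1–B4, B3–B5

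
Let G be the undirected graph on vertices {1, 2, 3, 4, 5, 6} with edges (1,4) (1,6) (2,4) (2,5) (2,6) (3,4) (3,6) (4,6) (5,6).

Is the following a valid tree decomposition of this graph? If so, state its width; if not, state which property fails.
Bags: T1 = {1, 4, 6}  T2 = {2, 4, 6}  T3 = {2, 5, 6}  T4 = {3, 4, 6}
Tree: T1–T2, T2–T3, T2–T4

Yes; width 2.

Vertex coverage: the bags together contain {1, 2, 3, 4, 5, 6}, the full vertex set. Edge coverage: each edge of G has both endpoints in at least one bag. Running intersection: for every vertex, the bags containing it form a connected subtree. All three properties hold, so this is a valid tree decomposition of width max|bag| − 1 = 2, and hence tw(G) ≤ 2.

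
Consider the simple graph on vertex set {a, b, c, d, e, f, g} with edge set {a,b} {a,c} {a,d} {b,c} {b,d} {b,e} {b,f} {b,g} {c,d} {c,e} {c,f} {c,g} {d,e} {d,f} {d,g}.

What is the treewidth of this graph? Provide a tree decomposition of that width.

Every bag has size at most 4, so the width is 4 − 1 = 3 and tw(G) ≤ 3. Conversely, {b, c, d, g} is a clique of size 4, and the vertices of any clique must share a bag in every tree decomposition; so some bag has ≥ 4 vertices and tw(G) ≥ 3. Combining the bounds, tw(G) = 3.

Treewidth 3.
Bags: B1 = {b, c, d, e}  B2 = {b, c, d, g}  B3 = {b, c, d, f}  B4 = {a, b, c, d}
Tree: B1–B2, B2–B3, B2–B4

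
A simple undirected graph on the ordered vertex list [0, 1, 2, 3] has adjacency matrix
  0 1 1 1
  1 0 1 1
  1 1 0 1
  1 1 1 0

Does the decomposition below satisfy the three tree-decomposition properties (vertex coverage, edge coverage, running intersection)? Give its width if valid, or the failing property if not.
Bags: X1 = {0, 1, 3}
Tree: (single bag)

A tree decomposition must satisfy three properties: every vertex lies in some bag; for every edge, both endpoints lie together in some bag; and for every vertex, the bags containing it form a connected subtree. Here vertex 2 appears in no bag, so the decomposition is invalid.

No — vertex 2 appears in no bag.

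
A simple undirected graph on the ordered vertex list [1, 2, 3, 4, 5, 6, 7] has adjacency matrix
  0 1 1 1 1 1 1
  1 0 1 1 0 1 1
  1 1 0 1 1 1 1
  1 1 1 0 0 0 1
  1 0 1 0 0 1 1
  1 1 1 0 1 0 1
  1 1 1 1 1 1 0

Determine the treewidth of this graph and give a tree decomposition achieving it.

Every bag has size at most 5, so the width is 5 − 1 = 4 and tw(G) ≤ 4. For the lower bound, the 5 vertices {1, 2, 3, 4, 7} are pairwise adjacent, and any tree decomposition puts a clique entirely inside one bag — forcing width ≥ 4. The upper and lower bounds meet at 4, so that is the treewidth.

Treewidth 4.
One optimal decomposition is:
Bags: B1 = {1, 2, 3, 6, 7}  B2 = {1, 2, 3, 4, 7}  B3 = {1, 3, 5, 6, 7}
Tree: B1–B2, B1–B3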